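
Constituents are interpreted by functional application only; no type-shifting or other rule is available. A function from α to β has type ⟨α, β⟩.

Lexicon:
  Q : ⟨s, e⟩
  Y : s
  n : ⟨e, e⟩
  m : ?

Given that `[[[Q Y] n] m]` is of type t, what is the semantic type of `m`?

⟨e, t⟩

For [[[Q Y] n] m] to have type t with [[Q Y] n] of type e, m must be the function: m : ⟨e, t⟩.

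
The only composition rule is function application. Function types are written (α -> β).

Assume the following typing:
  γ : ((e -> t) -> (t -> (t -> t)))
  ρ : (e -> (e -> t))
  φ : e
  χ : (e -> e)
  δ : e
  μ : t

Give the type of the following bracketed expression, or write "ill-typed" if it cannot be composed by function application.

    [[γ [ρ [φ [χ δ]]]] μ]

At [χ δ], χ : (e -> e) takes δ : e, giving e.
[φ [χ δ]]: e with e — neither is a function whose domain matches the other; composition fails here.

ill-typed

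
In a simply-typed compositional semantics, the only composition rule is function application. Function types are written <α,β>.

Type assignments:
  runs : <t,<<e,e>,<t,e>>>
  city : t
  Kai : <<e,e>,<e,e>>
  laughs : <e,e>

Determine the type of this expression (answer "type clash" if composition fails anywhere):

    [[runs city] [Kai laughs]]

[runs city]: runs is <t,<<e,e>,<t,e>>>, city is t; result <<e,e>,<t,e>>.
[Kai laughs]: Kai is <<e,e>,<e,e>>, laughs is <e,e>; result <e,e>.
[[runs city] [Kai laughs]]: [runs city] is <<e,e>,<t,e>>, [Kai laughs] is <e,e>; result <t,e>.

<t,e>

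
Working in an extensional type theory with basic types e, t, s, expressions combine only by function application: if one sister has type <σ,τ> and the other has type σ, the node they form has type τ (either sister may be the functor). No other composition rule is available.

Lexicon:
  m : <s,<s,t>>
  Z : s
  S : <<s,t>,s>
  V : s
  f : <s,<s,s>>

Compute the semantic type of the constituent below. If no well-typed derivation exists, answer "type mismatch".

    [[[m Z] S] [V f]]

s

[m Z]: <s,<s,t>> applied to s yields <s,t>.
[[m Z] S]: <<s,t>,s> applied to <s,t> yields s.
[V f]: <s,<s,s>> applied to s yields <s,s>.
[[[m Z] S] [V f]]: <s,s> applied to s yields s.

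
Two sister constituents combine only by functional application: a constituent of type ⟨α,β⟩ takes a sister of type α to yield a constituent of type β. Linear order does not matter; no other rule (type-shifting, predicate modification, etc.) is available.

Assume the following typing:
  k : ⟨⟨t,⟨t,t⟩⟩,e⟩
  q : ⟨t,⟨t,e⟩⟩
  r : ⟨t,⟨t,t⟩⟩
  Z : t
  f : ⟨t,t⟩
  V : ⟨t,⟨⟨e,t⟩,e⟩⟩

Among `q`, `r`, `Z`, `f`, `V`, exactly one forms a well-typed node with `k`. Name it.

q : ⟨t,⟨t,e⟩⟩ — k needs ⟨t,⟨t,t⟩⟩; q needs t; neither fits.
r — combines: k : ⟨⟨t,⟨t,t⟩⟩,e⟩ takes r : ⟨t,⟨t,t⟩⟩ as argument, giving e.
Z : t — k needs ⟨t,⟨t,t⟩⟩; Z needs nothing (atomic); neither fits.
f : ⟨t,t⟩ — k needs ⟨t,⟨t,t⟩⟩; f needs t; neither fits.
V : ⟨t,⟨⟨e,t⟩,e⟩⟩ — k needs ⟨t,⟨t,t⟩⟩; V needs t; neither fits.

r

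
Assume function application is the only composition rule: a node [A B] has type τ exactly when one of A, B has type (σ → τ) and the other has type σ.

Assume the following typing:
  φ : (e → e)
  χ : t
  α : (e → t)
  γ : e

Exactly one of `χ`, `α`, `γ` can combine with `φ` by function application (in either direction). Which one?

γ

χ : t — no; φ wants e, and χ wants nothing (atomic).
α : (e → t) — no; φ wants e, and α wants e.
γ — combines: φ : (e → e) takes γ : e as argument, giving e.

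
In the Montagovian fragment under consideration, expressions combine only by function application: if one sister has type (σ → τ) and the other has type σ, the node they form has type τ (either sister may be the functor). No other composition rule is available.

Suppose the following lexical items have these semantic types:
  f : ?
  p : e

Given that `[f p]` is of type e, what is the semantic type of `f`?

(e → e)

[f p] is required to be e. p : e cannot yield e as functor, so f : (e → e).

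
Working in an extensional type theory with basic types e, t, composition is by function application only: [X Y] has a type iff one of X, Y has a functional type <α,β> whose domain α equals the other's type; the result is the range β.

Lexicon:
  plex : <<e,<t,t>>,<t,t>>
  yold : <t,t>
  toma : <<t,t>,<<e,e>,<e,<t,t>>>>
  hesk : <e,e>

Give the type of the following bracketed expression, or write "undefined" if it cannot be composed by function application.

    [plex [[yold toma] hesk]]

At [yold toma], toma : <<t,t>,<<e,e>,<e,<t,t>>>> takes yold : <t,t>, giving <<e,e>,<e,<t,t>>>.
At [[yold toma] hesk], [yold toma] : <<e,e>,<e,<t,t>>> takes hesk : <e,e>, giving <e,<t,t>>.
At [plex [[yold toma] hesk]], plex : <<e,<t,t>>,<t,t>> takes [[yold toma] hesk] : <e,<t,t>>, giving <t,t>.

<t,t>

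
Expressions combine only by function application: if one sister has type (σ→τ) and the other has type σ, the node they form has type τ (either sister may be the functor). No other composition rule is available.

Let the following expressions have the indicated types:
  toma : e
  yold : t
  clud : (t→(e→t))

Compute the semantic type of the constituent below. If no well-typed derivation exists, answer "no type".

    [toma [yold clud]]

t

[yold clud] — clud of type (t→(e→t)) combines with yold of type t: type (e→t).
[toma [yold clud]] — [yold clud] of type (e→t) combines with toma of type e: type t.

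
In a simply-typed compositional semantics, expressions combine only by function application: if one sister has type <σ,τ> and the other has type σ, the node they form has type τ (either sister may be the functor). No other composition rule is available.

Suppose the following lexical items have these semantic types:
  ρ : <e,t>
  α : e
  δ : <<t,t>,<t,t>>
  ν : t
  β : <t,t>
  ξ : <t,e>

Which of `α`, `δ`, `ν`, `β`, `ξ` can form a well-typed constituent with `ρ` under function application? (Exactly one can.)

α — combines: ρ : <e,t> takes α : e as argument, giving t.
δ : <<t,t>,<t,t>> — no; ρ wants e, and δ wants <t,t>.
ν : t — no; ρ wants e, and ν wants nothing (atomic).
β : <t,t> — no; ρ wants e, and β wants t.
ξ : <t,e> — no; ρ wants e, and ξ wants t.

α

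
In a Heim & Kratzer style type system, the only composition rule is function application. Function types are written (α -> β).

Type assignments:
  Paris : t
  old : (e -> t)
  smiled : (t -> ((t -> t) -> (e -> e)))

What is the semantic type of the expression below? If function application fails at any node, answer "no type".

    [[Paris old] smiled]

[Paris old]: t with (e -> t) — neither is a function whose domain matches the other; composition fails here.

no type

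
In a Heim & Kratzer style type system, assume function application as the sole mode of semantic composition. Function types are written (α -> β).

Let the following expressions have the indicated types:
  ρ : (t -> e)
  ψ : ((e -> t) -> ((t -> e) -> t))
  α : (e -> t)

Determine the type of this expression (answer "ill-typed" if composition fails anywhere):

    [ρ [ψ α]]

[ψ α]: ψ is ((e -> t) -> ((t -> e) -> t)), α is (e -> t); result ((t -> e) -> t).
[ρ [ψ α]]: [ψ α] is ((t -> e) -> t), ρ is (t -> e); result t.

t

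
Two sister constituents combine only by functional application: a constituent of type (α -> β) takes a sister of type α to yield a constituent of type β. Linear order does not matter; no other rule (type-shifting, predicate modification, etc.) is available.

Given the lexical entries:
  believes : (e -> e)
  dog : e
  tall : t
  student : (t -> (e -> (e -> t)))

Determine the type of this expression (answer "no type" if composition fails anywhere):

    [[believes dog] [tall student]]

(e -> t)

[believes dog]: (e -> e) applied to e yields e.
[tall student]: (t -> (e -> (e -> t))) applied to t yields (e -> (e -> t)).
[[believes dog] [tall student]]: (e -> (e -> t)) applied to e yields (e -> t).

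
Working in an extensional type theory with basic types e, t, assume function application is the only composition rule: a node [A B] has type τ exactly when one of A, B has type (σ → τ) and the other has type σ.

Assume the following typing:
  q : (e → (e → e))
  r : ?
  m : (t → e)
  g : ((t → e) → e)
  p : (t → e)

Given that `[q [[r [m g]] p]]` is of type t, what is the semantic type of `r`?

For [q [[r [m g]] p]] to have type t with q of type (e → (e → e)), [[r [m g]] p] must be the function: [[r [m g]] p] : ((e → (e → e)) → t).
For [[r [m g]] p] to have type ((e → (e → e)) → t) with p of type (t → e), [r [m g]] must be the function: [r [m g]] : ((t → e) → ((e → (e → e)) → t)).
For [r [m g]] to have type ((t → e) → ((e → (e → e)) → t)) with [m g] of type e, r must be the function: r : (e → ((t → e) → ((e → (e → e)) → t))).

(e → ((t → e) → ((e → (e → e)) → t)))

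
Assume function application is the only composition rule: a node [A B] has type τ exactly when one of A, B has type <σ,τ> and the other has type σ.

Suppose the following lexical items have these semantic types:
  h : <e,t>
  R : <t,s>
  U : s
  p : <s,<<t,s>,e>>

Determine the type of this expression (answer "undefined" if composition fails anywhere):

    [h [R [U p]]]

[U p]: p is <s,<<t,s>,e>>, U is s; result <<t,s>,e>.
[R [U p]]: [U p] is <<t,s>,e>, R is <t,s>; result e.
[h [R [U p]]]: h is <e,t>, [R [U p]] is e; result t.

t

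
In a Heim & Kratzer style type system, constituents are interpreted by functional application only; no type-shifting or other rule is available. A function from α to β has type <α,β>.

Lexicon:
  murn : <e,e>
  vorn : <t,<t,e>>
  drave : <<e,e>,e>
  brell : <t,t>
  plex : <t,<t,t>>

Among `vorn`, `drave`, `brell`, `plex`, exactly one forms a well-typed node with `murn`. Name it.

vorn : <t,<t,e>> — neither side's domain matches the other.
drave — combines: drave : <<e,e>,e> takes murn : <e,e> as argument, giving e.
brell : <t,t> — neither side's domain matches the other.
plex : <t,<t,t>> — neither side's domain matches the other.

drave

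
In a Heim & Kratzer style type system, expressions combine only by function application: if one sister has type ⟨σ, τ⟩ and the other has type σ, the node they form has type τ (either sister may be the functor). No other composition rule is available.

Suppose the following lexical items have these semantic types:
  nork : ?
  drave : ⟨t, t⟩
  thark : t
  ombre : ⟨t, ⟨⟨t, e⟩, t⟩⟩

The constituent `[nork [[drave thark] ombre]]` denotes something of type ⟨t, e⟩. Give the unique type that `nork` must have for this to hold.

[nork [[drave thark] ombre]] must have type ⟨t, e⟩. The sister [[drave thark] ombre] has type ⟨⟨t, e⟩, t⟩; that is not a function onto ⟨t, e⟩, so nork must be the functor, of type ⟨⟨⟨t, e⟩, t⟩, ⟨t, e⟩⟩.

⟨⟨⟨t, e⟩, t⟩, ⟨t, e⟩⟩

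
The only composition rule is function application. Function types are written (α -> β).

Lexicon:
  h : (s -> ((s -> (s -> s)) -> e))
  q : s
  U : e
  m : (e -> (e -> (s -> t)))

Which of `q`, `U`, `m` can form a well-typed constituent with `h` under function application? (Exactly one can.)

q

q — combines: h : (s -> ((s -> (s -> s)) -> e)) takes q : s as argument, giving ((s -> (s -> s)) -> e).
U : e — no; h wants s, and U wants nothing (atomic).
m : (e -> (e -> (s -> t))) — no; h wants s, and m wants e.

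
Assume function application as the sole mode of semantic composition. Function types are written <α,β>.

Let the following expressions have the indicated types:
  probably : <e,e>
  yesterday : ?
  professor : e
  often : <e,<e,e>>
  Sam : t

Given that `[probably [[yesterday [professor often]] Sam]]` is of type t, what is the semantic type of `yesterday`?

<<e,e>,<t,<<e,e>,t>>>

[probably [[yesterday [professor often]] Sam]] must have type t. The sister probably has type <e,e>; that is not a function onto t, so [[yesterday [professor often]] Sam] must be the functor, of type <<e,e>,t>.
[[yesterday [professor often]] Sam] must have type <<e,e>,t>. The sister Sam has type t; that is not a function onto <<e,e>,t>, so [yesterday [professor often]] must be the functor, of type <t,<<e,e>,t>>.
[yesterday [professor often]] must have type <t,<<e,e>,t>>. The sister [professor often] has type <e,e>; that is not a function onto <t,<<e,e>,t>>, so yesterday must be the functor, of type <<e,e>,<t,<<e,e>,t>>>.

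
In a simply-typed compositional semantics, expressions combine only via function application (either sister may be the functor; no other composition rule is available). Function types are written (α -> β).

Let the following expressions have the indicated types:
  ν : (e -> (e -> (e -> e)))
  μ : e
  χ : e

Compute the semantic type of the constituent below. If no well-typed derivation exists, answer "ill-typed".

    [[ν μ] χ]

(e -> e)

[ν μ]: functor ν : (e -> (e -> (e -> e))), argument μ : e; result (e -> (e -> e)).
[[ν μ] χ]: functor [ν μ] : (e -> (e -> e)), argument χ : e; result (e -> e).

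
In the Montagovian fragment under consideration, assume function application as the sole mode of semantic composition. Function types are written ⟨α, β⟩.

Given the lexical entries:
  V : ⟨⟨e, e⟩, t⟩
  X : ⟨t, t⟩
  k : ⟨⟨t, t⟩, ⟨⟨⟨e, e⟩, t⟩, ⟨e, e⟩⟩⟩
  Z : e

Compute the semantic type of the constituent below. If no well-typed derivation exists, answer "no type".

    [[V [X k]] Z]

e

[X k]: functor k : ⟨⟨t, t⟩, ⟨⟨⟨e, e⟩, t⟩, ⟨e, e⟩⟩⟩, argument X : ⟨t, t⟩; result ⟨⟨⟨e, e⟩, t⟩, ⟨e, e⟩⟩.
[V [X k]]: functor [X k] : ⟨⟨⟨e, e⟩, t⟩, ⟨e, e⟩⟩, argument V : ⟨⟨e, e⟩, t⟩; result ⟨e, e⟩.
[[V [X k]] Z]: functor [V [X k]] : ⟨e, e⟩, argument Z : e; result e.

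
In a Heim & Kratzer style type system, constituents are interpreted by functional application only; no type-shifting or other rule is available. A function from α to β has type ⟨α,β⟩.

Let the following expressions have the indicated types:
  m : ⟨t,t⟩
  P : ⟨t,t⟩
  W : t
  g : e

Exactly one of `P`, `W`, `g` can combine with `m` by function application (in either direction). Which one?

P : ⟨t,t⟩ — m needs t; P needs t; neither fits.
W — combines: m : ⟨t,t⟩ takes W : t as argument, giving t.
g : e — m needs t; g needs nothing (atomic); neither fits.

W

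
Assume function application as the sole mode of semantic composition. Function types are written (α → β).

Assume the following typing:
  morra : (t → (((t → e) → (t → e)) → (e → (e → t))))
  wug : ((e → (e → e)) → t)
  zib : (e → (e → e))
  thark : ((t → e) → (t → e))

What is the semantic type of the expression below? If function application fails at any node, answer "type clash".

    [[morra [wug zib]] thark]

(e → (e → t))

[wug zib]: functor wug : ((e → (e → e)) → t), argument zib : (e → (e → e)); result t.
[morra [wug zib]]: functor morra : (t → (((t → e) → (t → e)) → (e → (e → t)))), argument [wug zib] : t; result (((t → e) → (t → e)) → (e → (e → t))).
[[morra [wug zib]] thark]: functor [morra [wug zib]] : (((t → e) → (t → e)) → (e → (e → t))), argument thark : ((t → e) → (t → e)); result (e → (e → t)).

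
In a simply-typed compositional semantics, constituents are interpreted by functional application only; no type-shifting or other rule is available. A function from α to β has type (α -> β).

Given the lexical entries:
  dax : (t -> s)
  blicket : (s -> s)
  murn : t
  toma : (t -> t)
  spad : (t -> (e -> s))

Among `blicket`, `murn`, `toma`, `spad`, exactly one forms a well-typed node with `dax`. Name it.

blicket : (s -> s) — dax needs t; blicket needs s; neither fits.
murn — combines: dax : (t -> s) takes murn : t as argument, giving s.
toma : (t -> t) — dax needs t; toma needs t; neither fits.
spad : (t -> (e -> s)) — dax needs t; spad needs t; neither fits.

murn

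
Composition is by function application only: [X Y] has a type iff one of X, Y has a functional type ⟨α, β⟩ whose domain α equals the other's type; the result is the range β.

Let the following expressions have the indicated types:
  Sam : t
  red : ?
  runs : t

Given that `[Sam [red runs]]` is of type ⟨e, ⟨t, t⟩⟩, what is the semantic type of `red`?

For [Sam [red runs]] to have type ⟨e, ⟨t, t⟩⟩ with Sam of type t, [red runs] must be the function: [red runs] : ⟨t, ⟨e, ⟨t, t⟩⟩⟩.
For [red runs] to have type ⟨t, ⟨e, ⟨t, t⟩⟩⟩ with runs of type t, red must be the function: red : ⟨t, ⟨t, ⟨e, ⟨t, t⟩⟩⟩⟩.

⟨t, ⟨t, ⟨e, ⟨t, t⟩⟩⟩⟩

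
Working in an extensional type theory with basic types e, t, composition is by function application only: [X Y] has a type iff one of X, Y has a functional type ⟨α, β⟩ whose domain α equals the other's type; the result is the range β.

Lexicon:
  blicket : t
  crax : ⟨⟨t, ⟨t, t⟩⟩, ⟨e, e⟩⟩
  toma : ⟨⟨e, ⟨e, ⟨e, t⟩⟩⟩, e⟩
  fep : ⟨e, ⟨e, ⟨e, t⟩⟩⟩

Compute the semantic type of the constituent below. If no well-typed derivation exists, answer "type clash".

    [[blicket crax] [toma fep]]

type clash

[blicket crax]: t and ⟨⟨t, ⟨t, t⟩⟩, ⟨e, e⟩⟩ cannot combine by function application — type clash.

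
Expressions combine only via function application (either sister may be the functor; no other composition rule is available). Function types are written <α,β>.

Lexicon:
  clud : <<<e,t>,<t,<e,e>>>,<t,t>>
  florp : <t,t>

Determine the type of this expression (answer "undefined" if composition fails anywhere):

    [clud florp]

undefined

[clud florp]: <<<e,t>,<t,<e,e>>>,<t,t>> and <t,t> cannot combine by function application — type clash.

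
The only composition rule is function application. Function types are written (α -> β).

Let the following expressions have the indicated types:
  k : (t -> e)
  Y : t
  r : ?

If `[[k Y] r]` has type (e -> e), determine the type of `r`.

(e -> (e -> e))

At [[k Y] r] (required: (e -> e)): [k Y] is e, which is not a function with range (e -> e); hence r is the functor — type (e -> (e -> e)).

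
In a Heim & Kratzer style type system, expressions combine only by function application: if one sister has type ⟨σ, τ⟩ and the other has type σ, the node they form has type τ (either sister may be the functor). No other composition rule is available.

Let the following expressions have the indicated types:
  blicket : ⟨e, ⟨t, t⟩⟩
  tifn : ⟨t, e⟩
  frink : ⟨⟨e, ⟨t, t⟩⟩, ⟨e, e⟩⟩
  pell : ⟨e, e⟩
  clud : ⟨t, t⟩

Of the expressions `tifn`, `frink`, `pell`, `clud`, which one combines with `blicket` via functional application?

tifn : ⟨t, e⟩ — does not combine with blicket.
frink — combines: frink : ⟨⟨e, ⟨t, t⟩⟩, ⟨e, e⟩⟩ takes blicket : ⟨e, ⟨t, t⟩⟩ as argument, giving ⟨e, e⟩.
pell : ⟨e, e⟩ — does not combine with blicket.
clud : ⟨t, t⟩ — does not combine with blicket.

frink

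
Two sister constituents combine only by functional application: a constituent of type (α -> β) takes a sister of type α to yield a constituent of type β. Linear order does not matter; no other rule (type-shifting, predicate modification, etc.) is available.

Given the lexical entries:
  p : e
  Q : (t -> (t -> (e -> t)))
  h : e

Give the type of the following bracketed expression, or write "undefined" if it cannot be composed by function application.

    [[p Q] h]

[p Q]: e with (t -> (t -> (e -> t))) — neither is a function whose domain matches the other; composition fails here.

undefined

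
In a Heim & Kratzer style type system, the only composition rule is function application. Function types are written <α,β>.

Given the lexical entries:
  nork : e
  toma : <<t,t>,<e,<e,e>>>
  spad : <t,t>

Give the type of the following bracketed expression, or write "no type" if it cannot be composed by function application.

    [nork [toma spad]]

At [toma spad], toma : <<t,t>,<e,<e,e>>> takes spad : <t,t>, giving <e,<e,e>>.
At [nork [toma spad]], [toma spad] : <e,<e,e>> takes nork : e, giving <e,e>.

<e,e>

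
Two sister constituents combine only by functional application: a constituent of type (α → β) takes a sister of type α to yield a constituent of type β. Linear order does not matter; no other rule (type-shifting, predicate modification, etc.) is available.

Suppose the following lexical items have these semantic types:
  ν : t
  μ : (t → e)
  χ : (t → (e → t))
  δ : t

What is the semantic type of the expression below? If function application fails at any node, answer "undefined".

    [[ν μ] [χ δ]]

At [ν μ], μ : (t → e) takes ν : t, giving e.
At [χ δ], χ : (t → (e → t)) takes δ : t, giving (e → t).
At [[ν μ] [χ δ]], [χ δ] : (e → t) takes [ν μ] : e, giving t.

t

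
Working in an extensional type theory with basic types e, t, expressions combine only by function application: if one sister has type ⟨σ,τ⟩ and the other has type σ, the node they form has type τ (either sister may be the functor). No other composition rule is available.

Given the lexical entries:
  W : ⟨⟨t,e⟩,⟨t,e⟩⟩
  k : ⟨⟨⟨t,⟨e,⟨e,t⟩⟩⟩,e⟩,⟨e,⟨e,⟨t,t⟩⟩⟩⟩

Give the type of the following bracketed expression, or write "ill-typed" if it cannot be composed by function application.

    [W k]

[W k]: ⟨⟨t,e⟩,⟨t,e⟩⟩ and ⟨⟨⟨t,⟨e,⟨e,t⟩⟩⟩,e⟩,⟨e,⟨e,⟨t,t⟩⟩⟩⟩ cannot combine by function application — type clash.

ill-typed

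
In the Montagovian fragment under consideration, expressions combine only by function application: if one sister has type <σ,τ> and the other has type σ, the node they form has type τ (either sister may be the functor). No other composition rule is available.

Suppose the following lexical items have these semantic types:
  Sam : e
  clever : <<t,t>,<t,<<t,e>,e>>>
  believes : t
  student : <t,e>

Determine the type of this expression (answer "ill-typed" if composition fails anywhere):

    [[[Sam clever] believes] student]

ill-typed

[Sam clever]: e with <<t,t>,<t,<<t,e>,e>>> — neither is a function whose domain matches the other; composition fails here.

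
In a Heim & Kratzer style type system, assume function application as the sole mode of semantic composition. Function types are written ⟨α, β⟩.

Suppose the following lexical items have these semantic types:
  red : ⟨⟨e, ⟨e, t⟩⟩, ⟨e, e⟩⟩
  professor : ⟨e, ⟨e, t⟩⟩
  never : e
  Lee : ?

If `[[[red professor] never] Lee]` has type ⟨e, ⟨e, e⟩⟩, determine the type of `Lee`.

⟨e, ⟨e, ⟨e, e⟩⟩⟩

[[[red professor] never] Lee] must have type ⟨e, ⟨e, e⟩⟩. The sister [[red professor] never] has type e; that is not a function onto ⟨e, ⟨e, e⟩⟩, so Lee must be the functor, of type ⟨e, ⟨e, ⟨e, e⟩⟩⟩.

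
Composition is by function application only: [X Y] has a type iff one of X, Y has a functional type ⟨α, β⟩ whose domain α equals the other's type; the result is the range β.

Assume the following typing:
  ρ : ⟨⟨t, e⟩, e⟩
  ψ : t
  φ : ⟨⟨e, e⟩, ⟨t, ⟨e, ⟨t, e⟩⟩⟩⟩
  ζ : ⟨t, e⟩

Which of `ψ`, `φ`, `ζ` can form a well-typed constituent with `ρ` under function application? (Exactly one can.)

ψ : t — no; ρ wants ⟨t, e⟩, and ψ wants nothing (atomic).
φ : ⟨⟨e, e⟩, ⟨t, ⟨e, ⟨t, e⟩⟩⟩⟩ — no; ρ wants ⟨t, e⟩, and φ wants ⟨e, e⟩.
ζ — combines: ρ : ⟨⟨t, e⟩, e⟩ takes ζ : ⟨t, e⟩ as argument, giving e.

ζ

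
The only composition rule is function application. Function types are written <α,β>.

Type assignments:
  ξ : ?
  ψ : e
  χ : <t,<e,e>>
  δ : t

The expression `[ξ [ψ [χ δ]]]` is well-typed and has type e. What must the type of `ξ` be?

<e,e>

For [ξ [ψ [χ δ]]] to have type e with [ψ [χ δ]] of type e, ξ must be the function: ξ : <e,e>.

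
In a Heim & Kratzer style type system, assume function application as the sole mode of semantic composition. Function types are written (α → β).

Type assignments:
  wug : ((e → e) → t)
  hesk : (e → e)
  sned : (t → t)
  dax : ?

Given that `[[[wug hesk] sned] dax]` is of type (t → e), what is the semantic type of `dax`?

[[[wug hesk] sned] dax] is required to be (t → e). [[wug hesk] sned] : t cannot yield (t → e) as functor, so dax : (t → (t → e)).

(t → (t → e))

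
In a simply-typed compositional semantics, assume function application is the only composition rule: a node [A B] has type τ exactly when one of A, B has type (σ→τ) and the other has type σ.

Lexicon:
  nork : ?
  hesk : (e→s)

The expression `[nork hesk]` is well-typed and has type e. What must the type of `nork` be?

[nork hesk] must have type e. The sister hesk has type (e→s); that is not a function onto e, so nork must be the functor, of type ((e→s)→e).

((e→s)→e)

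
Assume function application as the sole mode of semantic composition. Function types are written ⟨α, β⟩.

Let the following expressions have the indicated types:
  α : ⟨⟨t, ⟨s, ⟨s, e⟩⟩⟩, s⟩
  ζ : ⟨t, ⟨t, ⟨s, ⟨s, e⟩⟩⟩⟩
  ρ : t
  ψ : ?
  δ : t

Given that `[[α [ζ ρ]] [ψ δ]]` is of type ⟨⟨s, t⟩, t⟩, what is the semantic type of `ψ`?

At [[α [ζ ρ]] [ψ δ]] (required: ⟨⟨s, t⟩, t⟩): [α [ζ ρ]] is s, which is not a function with range ⟨⟨s, t⟩, t⟩; hence [ψ δ] is the functor — type ⟨s, ⟨⟨s, t⟩, t⟩⟩.
At [ψ δ] (required: ⟨s, ⟨⟨s, t⟩, t⟩⟩): δ is t, which is not a function with range ⟨s, ⟨⟨s, t⟩, t⟩⟩; hence ψ is the functor — type ⟨t, ⟨s, ⟨⟨s, t⟩, t⟩⟩⟩.

⟨t, ⟨s, ⟨⟨s, t⟩, t⟩⟩⟩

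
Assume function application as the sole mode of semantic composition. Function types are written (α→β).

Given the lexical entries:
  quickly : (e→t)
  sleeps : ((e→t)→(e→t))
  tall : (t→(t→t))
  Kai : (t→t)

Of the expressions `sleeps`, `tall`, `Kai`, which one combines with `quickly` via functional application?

sleeps

sleeps — combines: sleeps : ((e→t)→(e→t)) takes quickly : (e→t) as argument, giving (e→t).
tall : (t→(t→t)) — no; quickly wants e, and tall wants t.
Kai : (t→t) — no; quickly wants e, and Kai wants t.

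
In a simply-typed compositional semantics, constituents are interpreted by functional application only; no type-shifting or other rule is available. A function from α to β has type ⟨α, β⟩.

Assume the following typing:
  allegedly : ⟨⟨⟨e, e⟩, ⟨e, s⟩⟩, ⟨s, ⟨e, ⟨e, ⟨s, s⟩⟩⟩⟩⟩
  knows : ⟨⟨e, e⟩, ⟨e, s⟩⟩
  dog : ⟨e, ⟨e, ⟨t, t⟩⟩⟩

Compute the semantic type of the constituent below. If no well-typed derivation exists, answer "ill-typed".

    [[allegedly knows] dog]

[allegedly knows]: functor allegedly : ⟨⟨⟨e, e⟩, ⟨e, s⟩⟩, ⟨s, ⟨e, ⟨e, ⟨s, s⟩⟩⟩⟩⟩, argument knows : ⟨⟨e, e⟩, ⟨e, s⟩⟩; result ⟨s, ⟨e, ⟨e, ⟨s, s⟩⟩⟩⟩.
At [[allegedly knows] dog]: neither ⟨s, ⟨e, ⟨e, ⟨s, s⟩⟩⟩⟩ nor ⟨e, ⟨e, ⟨t, t⟩⟩⟩ can take the other as argument; the node is ill-typed.

ill-typed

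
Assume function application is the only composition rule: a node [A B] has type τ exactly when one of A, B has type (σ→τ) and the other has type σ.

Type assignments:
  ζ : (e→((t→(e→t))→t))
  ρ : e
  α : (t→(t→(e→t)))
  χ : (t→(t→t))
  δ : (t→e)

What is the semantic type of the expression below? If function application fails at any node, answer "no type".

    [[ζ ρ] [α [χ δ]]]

At [ζ ρ], ζ : (e→((t→(e→t))→t)) takes ρ : e, giving ((t→(e→t))→t).
[χ δ]: (t→(t→t)) with (t→e) — neither is a function whose domain matches the other; composition fails here.

no type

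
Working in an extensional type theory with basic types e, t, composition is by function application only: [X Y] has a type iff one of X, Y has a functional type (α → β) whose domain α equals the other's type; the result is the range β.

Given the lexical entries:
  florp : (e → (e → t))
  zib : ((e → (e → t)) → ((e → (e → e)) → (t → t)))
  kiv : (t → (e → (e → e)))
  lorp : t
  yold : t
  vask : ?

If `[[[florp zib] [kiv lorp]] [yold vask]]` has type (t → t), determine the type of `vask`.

[[[florp zib] [kiv lorp]] [yold vask]] is required to be (t → t). [[florp zib] [kiv lorp]] : (t → t) cannot yield (t → t) as functor, so [yold vask] : ((t → t) → (t → t)).
[yold vask] is required to be ((t → t) → (t → t)). yold : t cannot yield ((t → t) → (t → t)) as functor, so vask : (t → ((t → t) → (t → t))).

(t → ((t → t) → (t → t)))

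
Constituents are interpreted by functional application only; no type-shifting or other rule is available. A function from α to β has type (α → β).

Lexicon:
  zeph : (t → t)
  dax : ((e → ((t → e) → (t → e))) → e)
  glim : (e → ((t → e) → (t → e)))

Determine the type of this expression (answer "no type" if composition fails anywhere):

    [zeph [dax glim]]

no type

[dax glim]: dax is ((e → ((t → e) → (t → e))) → e), glim is (e → ((t → e) → (t → e))); result e.
At [zeph [dax glim]]: neither (t → t) nor e can take the other as argument; the node is ill-typed.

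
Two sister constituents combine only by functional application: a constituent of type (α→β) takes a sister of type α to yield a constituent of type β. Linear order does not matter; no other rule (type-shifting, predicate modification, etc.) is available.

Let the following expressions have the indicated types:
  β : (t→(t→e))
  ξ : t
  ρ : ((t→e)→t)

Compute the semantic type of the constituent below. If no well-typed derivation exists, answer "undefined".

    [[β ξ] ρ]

[β ξ]: (t→(t→e)) applied to t yields (t→e).
[[β ξ] ρ]: ((t→e)→t) applied to (t→e) yields t.

t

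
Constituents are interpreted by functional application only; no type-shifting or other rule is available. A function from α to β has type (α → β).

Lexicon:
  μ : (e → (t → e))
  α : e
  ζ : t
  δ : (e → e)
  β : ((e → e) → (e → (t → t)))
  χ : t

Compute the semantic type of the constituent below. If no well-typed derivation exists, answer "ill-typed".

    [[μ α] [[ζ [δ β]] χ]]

[μ α]: functor μ : (e → (t → e)), argument α : e; result (t → e).
[δ β]: functor β : ((e → e) → (e → (t → t))), argument δ : (e → e); result (e → (t → t)).
[ζ [δ β]]: t and (e → (t → t)) cannot combine by function application — type clash.

ill-typed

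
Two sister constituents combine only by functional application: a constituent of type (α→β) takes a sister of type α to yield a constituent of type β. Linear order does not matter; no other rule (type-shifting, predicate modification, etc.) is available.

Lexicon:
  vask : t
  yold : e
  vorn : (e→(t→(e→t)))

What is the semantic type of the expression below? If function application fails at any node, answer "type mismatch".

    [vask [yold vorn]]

(e→t)

[yold vorn]: (e→(t→(e→t))) applied to e yields (t→(e→t)).
[vask [yold vorn]]: (t→(e→t)) applied to t yields (e→t).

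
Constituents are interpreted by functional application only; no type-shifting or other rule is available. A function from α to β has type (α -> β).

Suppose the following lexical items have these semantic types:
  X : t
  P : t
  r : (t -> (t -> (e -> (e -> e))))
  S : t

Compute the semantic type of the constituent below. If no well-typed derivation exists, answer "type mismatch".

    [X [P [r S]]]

At [r S], r : (t -> (t -> (e -> (e -> e)))) takes S : t, giving (t -> (e -> (e -> e))).
At [P [r S]], [r S] : (t -> (e -> (e -> e))) takes P : t, giving (e -> (e -> e)).
[X [P [r S]]]: t with (e -> (e -> e)) — neither is a function whose domain matches the other; composition fails here.

type mismatch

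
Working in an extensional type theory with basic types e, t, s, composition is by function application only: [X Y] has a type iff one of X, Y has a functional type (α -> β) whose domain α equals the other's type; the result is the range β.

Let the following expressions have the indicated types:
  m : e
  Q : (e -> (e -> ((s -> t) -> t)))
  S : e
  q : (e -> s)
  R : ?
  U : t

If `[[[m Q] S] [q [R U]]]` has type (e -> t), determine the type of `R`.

(t -> ((e -> s) -> (((s -> t) -> t) -> (e -> t))))

For [[[m Q] S] [q [R U]]] to have type (e -> t) with [[m Q] S] of type ((s -> t) -> t), [q [R U]] must be the function: [q [R U]] : (((s -> t) -> t) -> (e -> t)).
For [q [R U]] to have type (((s -> t) -> t) -> (e -> t)) with q of type (e -> s), [R U] must be the function: [R U] : ((e -> s) -> (((s -> t) -> t) -> (e -> t))).
For [R U] to have type ((e -> s) -> (((s -> t) -> t) -> (e -> t))) with U of type t, R must be the function: R : (t -> ((e -> s) -> (((s -> t) -> t) -> (e -> t)))).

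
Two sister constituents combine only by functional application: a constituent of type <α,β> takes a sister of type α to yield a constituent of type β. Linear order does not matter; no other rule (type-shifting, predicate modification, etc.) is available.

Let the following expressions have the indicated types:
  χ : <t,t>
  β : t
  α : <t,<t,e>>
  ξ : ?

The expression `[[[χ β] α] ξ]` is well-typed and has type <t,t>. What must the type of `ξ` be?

<<t,e>,<t,t>>

At [[[χ β] α] ξ] (required: <t,t>): [[χ β] α] is <t,e>, which is not a function with range <t,t>; hence ξ is the functor — type <<t,e>,<t,t>>.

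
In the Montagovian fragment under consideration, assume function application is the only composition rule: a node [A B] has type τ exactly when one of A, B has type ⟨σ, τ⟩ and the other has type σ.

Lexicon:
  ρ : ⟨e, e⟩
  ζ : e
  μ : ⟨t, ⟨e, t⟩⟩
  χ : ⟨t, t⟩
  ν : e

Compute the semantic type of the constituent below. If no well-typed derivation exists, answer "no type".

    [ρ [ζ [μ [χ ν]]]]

At [χ ν]: neither ⟨t, t⟩ nor e can take the other as argument; the node is ill-typed.

no type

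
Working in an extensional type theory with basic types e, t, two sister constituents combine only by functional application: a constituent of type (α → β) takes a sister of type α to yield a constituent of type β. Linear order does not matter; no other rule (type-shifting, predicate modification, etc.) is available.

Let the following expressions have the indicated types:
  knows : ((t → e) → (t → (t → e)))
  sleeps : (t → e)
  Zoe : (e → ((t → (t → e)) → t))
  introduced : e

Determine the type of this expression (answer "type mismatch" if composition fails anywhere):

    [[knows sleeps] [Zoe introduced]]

t

At [knows sleeps], knows : ((t → e) → (t → (t → e))) takes sleeps : (t → e), giving (t → (t → e)).
At [Zoe introduced], Zoe : (e → ((t → (t → e)) → t)) takes introduced : e, giving ((t → (t → e)) → t).
At [[knows sleeps] [Zoe introduced]], [Zoe introduced] : ((t → (t → e)) → t) takes [knows sleeps] : (t → (t → e)), giving t.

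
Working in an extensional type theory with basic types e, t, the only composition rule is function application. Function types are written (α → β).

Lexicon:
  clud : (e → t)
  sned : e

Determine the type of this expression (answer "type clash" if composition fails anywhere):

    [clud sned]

t

[clud sned]: functor clud : (e → t), argument sned : e; result t.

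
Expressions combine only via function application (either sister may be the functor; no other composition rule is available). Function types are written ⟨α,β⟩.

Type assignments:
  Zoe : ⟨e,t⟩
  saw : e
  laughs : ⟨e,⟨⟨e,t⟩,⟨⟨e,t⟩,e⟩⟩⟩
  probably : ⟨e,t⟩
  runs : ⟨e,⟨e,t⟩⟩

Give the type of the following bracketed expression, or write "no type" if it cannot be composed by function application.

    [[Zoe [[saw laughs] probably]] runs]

[saw laughs]: ⟨e,⟨⟨e,t⟩,⟨⟨e,t⟩,e⟩⟩⟩ applied to e yields ⟨⟨e,t⟩,⟨⟨e,t⟩,e⟩⟩.
[[saw laughs] probably]: ⟨⟨e,t⟩,⟨⟨e,t⟩,e⟩⟩ applied to ⟨e,t⟩ yields ⟨⟨e,t⟩,e⟩.
[Zoe [[saw laughs] probably]]: ⟨⟨e,t⟩,e⟩ applied to ⟨e,t⟩ yields e.
[[Zoe [[saw laughs] probably]] runs]: ⟨e,⟨e,t⟩⟩ applied to e yields ⟨e,t⟩.

⟨e,t⟩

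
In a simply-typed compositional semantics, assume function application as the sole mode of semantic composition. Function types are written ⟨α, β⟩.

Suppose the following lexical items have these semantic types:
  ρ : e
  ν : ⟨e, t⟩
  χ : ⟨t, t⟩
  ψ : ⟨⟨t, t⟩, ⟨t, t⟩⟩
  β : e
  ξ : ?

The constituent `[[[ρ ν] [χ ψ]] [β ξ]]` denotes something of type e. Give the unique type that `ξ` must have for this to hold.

⟨e, ⟨t, e⟩⟩

[[[ρ ν] [χ ψ]] [β ξ]] must have type e. The sister [[ρ ν] [χ ψ]] has type t; that is not a function onto e, so [β ξ] must be the functor, of type ⟨t, e⟩.
[β ξ] must have type ⟨t, e⟩. The sister β has type e; that is not a function onto ⟨t, e⟩, so ξ must be the functor, of type ⟨e, ⟨t, e⟩⟩.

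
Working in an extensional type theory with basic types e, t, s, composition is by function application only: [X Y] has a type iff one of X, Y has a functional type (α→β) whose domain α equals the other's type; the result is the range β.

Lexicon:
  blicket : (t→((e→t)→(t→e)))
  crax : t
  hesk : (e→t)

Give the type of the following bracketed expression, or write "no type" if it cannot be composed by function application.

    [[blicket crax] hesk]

(t→e)

[blicket crax]: blicket is (t→((e→t)→(t→e))), crax is t; result ((e→t)→(t→e)).
[[blicket crax] hesk]: [blicket crax] is ((e→t)→(t→e)), hesk is (e→t); result (t→e).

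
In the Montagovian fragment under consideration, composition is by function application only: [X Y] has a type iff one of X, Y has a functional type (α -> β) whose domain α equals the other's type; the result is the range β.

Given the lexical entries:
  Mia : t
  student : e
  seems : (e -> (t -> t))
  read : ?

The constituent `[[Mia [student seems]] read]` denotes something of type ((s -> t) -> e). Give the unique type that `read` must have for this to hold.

(t -> ((s -> t) -> e))

At [[Mia [student seems]] read] (required: ((s -> t) -> e)): [Mia [student seems]] is t, which is not a function with range ((s -> t) -> e); hence read is the functor — type (t -> ((s -> t) -> e)).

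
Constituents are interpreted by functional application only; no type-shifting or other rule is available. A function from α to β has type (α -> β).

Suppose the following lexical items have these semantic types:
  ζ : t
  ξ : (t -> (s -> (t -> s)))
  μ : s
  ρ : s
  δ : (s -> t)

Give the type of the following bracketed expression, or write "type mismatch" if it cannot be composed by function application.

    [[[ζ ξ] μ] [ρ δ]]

s

At [ζ ξ], ξ : (t -> (s -> (t -> s))) takes ζ : t, giving (s -> (t -> s)).
At [[ζ ξ] μ], [ζ ξ] : (s -> (t -> s)) takes μ : s, giving (t -> s).
At [ρ δ], δ : (s -> t) takes ρ : s, giving t.
At [[[ζ ξ] μ] [ρ δ]], [[ζ ξ] μ] : (t -> s) takes [ρ δ] : t, giving s.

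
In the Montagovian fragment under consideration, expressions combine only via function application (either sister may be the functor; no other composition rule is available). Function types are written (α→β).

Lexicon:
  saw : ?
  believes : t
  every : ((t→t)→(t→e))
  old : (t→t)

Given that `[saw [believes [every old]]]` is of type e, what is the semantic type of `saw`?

For [saw [believes [every old]]] to have type e with [believes [every old]] of type e, saw must be the function: saw : (e→e).

(e→e)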